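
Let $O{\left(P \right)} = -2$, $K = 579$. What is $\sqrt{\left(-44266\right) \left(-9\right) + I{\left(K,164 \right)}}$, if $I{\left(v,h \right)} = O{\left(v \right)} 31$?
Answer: $22 \sqrt{823} \approx 631.14$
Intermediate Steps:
$I{\left(v,h \right)} = -62$ ($I{\left(v,h \right)} = \left(-2\right) 31 = -62$)
$\sqrt{\left(-44266\right) \left(-9\right) + I{\left(K,164 \right)}} = \sqrt{\left(-44266\right) \left(-9\right) - 62} = \sqrt{398394 - 62} = \sqrt{398332} = 22 \sqrt{823}$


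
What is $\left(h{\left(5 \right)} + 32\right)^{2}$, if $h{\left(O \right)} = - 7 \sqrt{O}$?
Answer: $1269 - 448 \sqrt{5} \approx 267.24$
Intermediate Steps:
$\left(h{\left(5 \right)} + 32\right)^{2} = \left(- 7 \sqrt{5} + 32\right)^{2} = \left(32 - 7 \sqrt{5}\right)^{2}$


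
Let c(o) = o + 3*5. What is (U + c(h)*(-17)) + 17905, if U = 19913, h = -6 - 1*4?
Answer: 37733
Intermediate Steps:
h = -10 (h = -6 - 4 = -10)
c(o) = 15 + o (c(o) = o + 15 = 15 + o)
(U + c(h)*(-17)) + 17905 = (19913 + (15 - 10)*(-17)) + 17905 = (19913 + 5*(-17)) + 17905 = (19913 - 85) + 17905 = 19828 + 17905 = 37733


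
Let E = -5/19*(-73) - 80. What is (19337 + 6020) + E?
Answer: 480628/19 ≈ 25296.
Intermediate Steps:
E = -1155/19 (E = -5*1/19*(-73) - 80 = -5/19*(-73) - 80 = 365/19 - 80 = -1155/19 ≈ -60.789)
(19337 + 6020) + E = (19337 + 6020) - 1155/19 = 25357 - 1155/19 = 480628/19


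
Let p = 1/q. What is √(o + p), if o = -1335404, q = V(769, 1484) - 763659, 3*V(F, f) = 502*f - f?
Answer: 5*I*√14213058416966299/515831 ≈ 1155.6*I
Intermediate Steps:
V(F, f) = 167*f (V(F, f) = (502*f - f)/3 = (501*f)/3 = 167*f)
q = -515831 (q = 167*1484 - 763659 = 247828 - 763659 = -515831)
p = -1/515831 (p = 1/(-515831) = -1/515831 ≈ -1.9386e-6)
√(o + p) = √(-1335404 - 1/515831) = √(-688842780725/515831) = 5*I*√14213058416966299/515831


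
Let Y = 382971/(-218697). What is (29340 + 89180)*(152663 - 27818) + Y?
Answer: 1078659486502943/72899 ≈ 1.4797e+10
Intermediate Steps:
Y = -127657/72899 (Y = 382971*(-1/218697) = -127657/72899 ≈ -1.7511)
(29340 + 89180)*(152663 - 27818) + Y = (29340 + 89180)*(152663 - 27818) - 127657/72899 = 118520*124845 - 127657/72899 = 14796629400 - 127657/72899 = 1078659486502943/72899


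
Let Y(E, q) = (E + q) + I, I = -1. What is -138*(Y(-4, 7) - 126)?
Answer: 17112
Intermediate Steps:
Y(E, q) = -1 + E + q (Y(E, q) = (E + q) - 1 = -1 + E + q)
-138*(Y(-4, 7) - 126) = -138*((-1 - 4 + 7) - 126) = -138*(2 - 126) = -138*(-124) = 17112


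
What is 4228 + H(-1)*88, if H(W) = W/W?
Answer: 4316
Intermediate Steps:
H(W) = 1
4228 + H(-1)*88 = 4228 + 1*88 = 4228 + 88 = 4316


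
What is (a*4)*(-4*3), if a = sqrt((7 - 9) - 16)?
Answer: -144*I*sqrt(2) ≈ -203.65*I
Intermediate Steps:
a = 3*I*sqrt(2) (a = sqrt(-2 - 16) = sqrt(-18) = 3*I*sqrt(2) ≈ 4.2426*I)
(a*4)*(-4*3) = ((3*I*sqrt(2))*4)*(-4*3) = (12*I*sqrt(2))*(-12) = -144*I*sqrt(2)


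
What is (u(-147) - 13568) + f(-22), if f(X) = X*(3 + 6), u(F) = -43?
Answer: -13809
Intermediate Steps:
f(X) = 9*X (f(X) = X*9 = 9*X)
(u(-147) - 13568) + f(-22) = (-43 - 13568) + 9*(-22) = -13611 - 198 = -13809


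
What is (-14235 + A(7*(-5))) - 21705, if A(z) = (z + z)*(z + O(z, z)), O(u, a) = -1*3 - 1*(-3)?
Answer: -33490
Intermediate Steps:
O(u, a) = 0 (O(u, a) = -3 + 3 = 0)
A(z) = 2*z² (A(z) = (z + z)*(z + 0) = (2*z)*z = 2*z²)
(-14235 + A(7*(-5))) - 21705 = (-14235 + 2*(7*(-5))²) - 21705 = (-14235 + 2*(-35)²) - 21705 = (-14235 + 2*1225) - 21705 = (-14235 + 2450) - 21705 = -11785 - 21705 = -33490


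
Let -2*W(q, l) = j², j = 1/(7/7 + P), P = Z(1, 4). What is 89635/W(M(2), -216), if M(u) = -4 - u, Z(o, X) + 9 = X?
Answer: -2868320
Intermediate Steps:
Z(o, X) = -9 + X
P = -5 (P = -9 + 4 = -5)
j = -¼ (j = 1/(7/7 - 5) = 1/(7*(⅐) - 5) = 1/(1 - 5) = 1/(-4) = -¼ ≈ -0.25000)
W(q, l) = -1/32 (W(q, l) = -(-¼)²/2 = -½*1/16 = -1/32)
89635/W(M(2), -216) = 89635/(-1/32) = 89635*(-32) = -2868320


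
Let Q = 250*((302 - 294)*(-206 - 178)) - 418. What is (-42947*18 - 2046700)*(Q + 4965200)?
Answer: -11833859257372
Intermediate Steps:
Q = -768418 (Q = 250*(8*(-384)) - 418 = 250*(-3072) - 418 = -768000 - 418 = -768418)
(-42947*18 - 2046700)*(Q + 4965200) = (-42947*18 - 2046700)*(-768418 + 4965200) = (-773046 - 2046700)*4196782 = -2819746*4196782 = -11833859257372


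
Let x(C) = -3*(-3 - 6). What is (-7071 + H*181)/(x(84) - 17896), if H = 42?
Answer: -531/17869 ≈ -0.029716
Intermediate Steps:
x(C) = 27 (x(C) = -3*(-9) = 27)
(-7071 + H*181)/(x(84) - 17896) = (-7071 + 42*181)/(27 - 17896) = (-7071 + 7602)/(-17869) = 531*(-1/17869) = -531/17869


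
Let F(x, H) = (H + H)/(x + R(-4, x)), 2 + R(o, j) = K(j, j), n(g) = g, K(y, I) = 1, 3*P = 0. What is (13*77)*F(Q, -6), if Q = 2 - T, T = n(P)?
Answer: -12012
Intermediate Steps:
P = 0 (P = (1/3)*0 = 0)
R(o, j) = -1 (R(o, j) = -2 + 1 = -1)
T = 0
Q = 2 (Q = 2 - 1*0 = 2 + 0 = 2)
F(x, H) = 2*H/(-1 + x) (F(x, H) = (H + H)/(x - 1) = (2*H)/(-1 + x) = 2*H/(-1 + x))
(13*77)*F(Q, -6) = (13*77)*(2*(-6)/(-1 + 2)) = 1001*(2*(-6)/1) = 1001*(2*(-6)*1) = 1001*(-12) = -12012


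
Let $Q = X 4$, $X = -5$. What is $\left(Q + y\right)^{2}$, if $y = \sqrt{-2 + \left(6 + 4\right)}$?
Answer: $408 - 80 \sqrt{2} \approx 294.86$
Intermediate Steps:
$Q = -20$ ($Q = \left(-5\right) 4 = -20$)
$y = 2 \sqrt{2}$ ($y = \sqrt{-2 + 10} = \sqrt{8} = 2 \sqrt{2} \approx 2.8284$)
$\left(Q + y\right)^{2} = \left(-20 + 2 \sqrt{2}\right)^{2}$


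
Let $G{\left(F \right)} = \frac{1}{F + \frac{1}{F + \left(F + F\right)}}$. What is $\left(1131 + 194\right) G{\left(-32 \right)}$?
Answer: $- \frac{127200}{3073} \approx -41.393$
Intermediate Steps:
$G{\left(F \right)} = \frac{1}{F + \frac{1}{3 F}}$ ($G{\left(F \right)} = \frac{1}{F + \frac{1}{F + 2 F}} = \frac{1}{F + \frac{1}{3 F}}$)
$\left(1131 + 194\right) G{\left(-32 \right)} = \left(1131 + 194\right) 3 \left(-32\right) \frac{1}{1 + 3 \left(-32\right)^{2}} = 1325 \cdot 3 \left(-32\right) \frac{1}{1 + 3 \cdot 1024} = 1325 \cdot 3 \left(-32\right) \frac{1}{1 + 3072} = 1325 \cdot 3 \left(-32\right) \frac{1}{3073} = 1325 \left(- \frac{96}{3073}\right) = - \frac{127200}{3073}$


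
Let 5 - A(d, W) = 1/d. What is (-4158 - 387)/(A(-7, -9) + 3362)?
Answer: -6363/4714 ≈ -1.3498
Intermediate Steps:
A(d, W) = 5 - 1/d
(-4158 - 387)/(A(-7, -9) + 3362) = (-4158 - 387)/((5 - 1/(-7)) + 3362) = -4545/((5 - 1*(-1/7)) + 3362) = -4545/((5 + 1/7) + 3362) = -4545/(36/7 + 3362) = -4545/23570/7 = -4545*7/23570 = -6363/4714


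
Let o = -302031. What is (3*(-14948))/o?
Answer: 404/2721 ≈ 0.14847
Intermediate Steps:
(3*(-14948))/o = (3*(-14948))/(-302031) = -44844*(-1/302031) = 404/2721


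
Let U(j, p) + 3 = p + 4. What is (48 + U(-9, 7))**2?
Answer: 3136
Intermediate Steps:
U(j, p) = 1 + p (U(j, p) = -3 + (p + 4) = -3 + (4 + p) = 1 + p)
(48 + U(-9, 7))**2 = (48 + (1 + 7))**2 = (48 + 8)**2 = 56**2 = 3136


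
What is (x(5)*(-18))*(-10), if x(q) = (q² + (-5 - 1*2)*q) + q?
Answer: -900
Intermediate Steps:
x(q) = q² - 6*q (x(q) = (q² + (-5 - 2)*q) + q = (q² - 7*q) + q = q² - 6*q)
(x(5)*(-18))*(-10) = ((5*(-6 + 5))*(-18))*(-10) = ((5*(-1))*(-18))*(-10) = -5*(-18)*(-10) = 90*(-10) = -900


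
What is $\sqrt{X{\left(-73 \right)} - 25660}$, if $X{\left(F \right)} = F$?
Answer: $i \sqrt{25733} \approx 160.42 i$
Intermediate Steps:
$\sqrt{X{\left(-73 \right)} - 25660} = \sqrt{-73 - 25660} = \sqrt{-25733} = i \sqrt{25733}$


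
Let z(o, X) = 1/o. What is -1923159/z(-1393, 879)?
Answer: 2678960487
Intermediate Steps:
-1923159/z(-1393, 879) = -1923159/(1/(-1393)) = -1923159/(-1/1393) = -1923159*(-1393) = 2678960487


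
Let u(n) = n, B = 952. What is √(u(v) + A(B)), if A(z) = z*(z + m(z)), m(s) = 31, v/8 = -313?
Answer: 8*√14583 ≈ 966.08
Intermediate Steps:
v = -2504 (v = 8*(-313) = -2504)
A(z) = z*(31 + z) (A(z) = z*(z + 31) = z*(31 + z))
√(u(v) + A(B)) = √(-2504 + 952*(31 + 952)) = √(-2504 + 952*983) = √(-2504 + 935816) = √933312 = 8*√14583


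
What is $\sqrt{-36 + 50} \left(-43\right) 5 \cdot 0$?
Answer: $0$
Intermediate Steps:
$\sqrt{-36 + 50} \left(-43\right) 5 \cdot 0 = \sqrt{14} \left(-43\right) 0 = - 43 \sqrt{14} \cdot 0 = 0$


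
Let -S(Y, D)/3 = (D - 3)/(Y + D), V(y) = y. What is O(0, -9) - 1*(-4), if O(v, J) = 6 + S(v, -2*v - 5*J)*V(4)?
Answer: -6/5 ≈ -1.2000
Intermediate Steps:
S(Y, D) = -3*(-3 + D)/(D + Y) (S(Y, D) = -3*(D - 3)/(Y + D) = -3*(-3 + D)/(D + Y))
O(v, J) = 6 + 12*(3 + 2*v + 5*J)/(-v - 5*J) (O(v, J) = 6 + (3*(3 - (-2*v - 5*J))/((-2*v - 5*J) + v))*4 = 6 + (3*(3 - (-5*J - 2*v))/((-5*J - 2*v) + v))*4 = 6 + (3*(3 + (2*v + 5*J))/(-v - 5*J))*4 = 6 + (3*(3 + 2*v + 5*J)/(-v - 5*J))*4 = 6 + 12*(3 + 2*v + 5*J)/(-v - 5*J))
O(0, -9) - 1*(-4) = 6*(-6 - 5*(-9) - 3*0)/(0 + 5*(-9)) - 1*(-4) = 6*(-6 + 45 + 0)/(0 - 45) + 4 = 6*39/(-45) + 4 = 6*(-1/45)*39 + 4 = -26/5 + 4 = -6/5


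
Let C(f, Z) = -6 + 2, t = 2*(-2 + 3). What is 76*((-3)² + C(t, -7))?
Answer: 380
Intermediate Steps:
t = 2 (t = 2*1 = 2)
C(f, Z) = -4
76*((-3)² + C(t, -7)) = 76*((-3)² - 4) = 76*(9 - 4) = 76*5 = 380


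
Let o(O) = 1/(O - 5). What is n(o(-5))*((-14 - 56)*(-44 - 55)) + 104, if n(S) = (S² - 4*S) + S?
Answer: 22523/10 ≈ 2252.3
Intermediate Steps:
o(O) = 1/(-5 + O)
n(S) = S² - 3*S
n(o(-5))*((-14 - 56)*(-44 - 55)) + 104 = ((-3 + 1/(-5 - 5))/(-5 - 5))*((-14 - 56)*(-44 - 55)) + 104 = ((-3 + 1/(-10))/(-10))*(-70*(-99)) + 104 = -(-3 - ⅒)/10*6930 + 104 = -⅒*(-31/10)*6930 + 104 = (31/100)*6930 + 104 = 21483/10 + 104 = 22523/10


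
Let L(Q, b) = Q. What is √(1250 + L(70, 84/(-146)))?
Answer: 2*√330 ≈ 36.332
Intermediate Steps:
√(1250 + L(70, 84/(-146))) = √(1250 + 70) = √1320 = 2*√330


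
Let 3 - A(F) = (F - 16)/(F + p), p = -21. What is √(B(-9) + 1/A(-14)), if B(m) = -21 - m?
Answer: I*√2595/15 ≈ 3.3961*I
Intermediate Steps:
A(F) = 3 - (-16 + F)/(-21 + F) (A(F) = 3 - (F - 16)/(F - 21) = 3 - (-16 + F)/(-21 + F))
√(B(-9) + 1/A(-14)) = √((-21 - 1*(-9)) + 1/((-47 + 2*(-14))/(-21 - 14))) = √((-21 + 9) + 1/((-47 - 28)/(-35))) = √(-12 + 1/(-1/35*(-75))) = √(-12 + 1/(15/7)) = √(-12 + 7/15) = √(-173/15) = I*√2595/15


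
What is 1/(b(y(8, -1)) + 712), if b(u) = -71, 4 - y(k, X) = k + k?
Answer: 1/641 ≈ 0.0015601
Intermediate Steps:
y(k, X) = 4 - 2*k (y(k, X) = 4 - (k + k) = 4 - 2*k)
1/(b(y(8, -1)) + 712) = 1/(-71 + 712) = 1/641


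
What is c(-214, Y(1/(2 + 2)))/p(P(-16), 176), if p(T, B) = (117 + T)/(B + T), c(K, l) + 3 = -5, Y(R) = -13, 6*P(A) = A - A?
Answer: -1408/117 ≈ -12.034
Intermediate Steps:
P(A) = 0 (P(A) = (A - A)/6 = (1/6)*0 = 0)
c(K, l) = -8 (c(K, l) = -3 - 5 = -8)
p(T, B) = (117 + T)/(B + T)
c(-214, Y(1/(2 + 2)))/p(P(-16), 176) = -8*(176 + 0)/(117 + 0) = -8/(117/176) = -8/((1/176)*117) = -8/117/176 = -8*176/117 = -1408/117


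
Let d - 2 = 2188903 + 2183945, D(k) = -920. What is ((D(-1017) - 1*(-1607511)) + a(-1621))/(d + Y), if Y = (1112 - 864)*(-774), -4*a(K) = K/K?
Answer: 6426363/16723592 ≈ 0.38427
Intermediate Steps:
a(K) = -¼ (a(K) = -K/(4*K) = -¼*1 = -¼)
d = 4372850 (d = 2 + (2188903 + 2183945) = 2 + 4372848 = 4372850)
Y = -191952 (Y = 248*(-774) = -191952)
((D(-1017) - 1*(-1607511)) + a(-1621))/(d + Y) = ((-920 - 1*(-1607511)) - ¼)/(4372850 - 191952) = ((-920 + 1607511) - ¼)/4180898 = (1606591 - ¼)*(1/4180898) = (6426363/4)*(1/4180898) = 6426363/16723592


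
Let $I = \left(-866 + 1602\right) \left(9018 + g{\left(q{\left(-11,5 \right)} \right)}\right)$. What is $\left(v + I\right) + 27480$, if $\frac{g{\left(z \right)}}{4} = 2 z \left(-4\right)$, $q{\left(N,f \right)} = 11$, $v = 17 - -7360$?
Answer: $6413033$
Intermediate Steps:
$v = 7377$ ($v = 17 + 7360 = 7377$)
$g{\left(z \right)} = - 32 z$ ($g{\left(z \right)} = 4 \cdot 2 z \left(-4\right) = 4 \left(- 8 z\right) = - 32 z$)
$I = 6378176$ ($I = \left(-866 + 1602\right) \left(9018 - 352\right) = 736 \left(9018 - 352\right) = 736 \cdot 8666 = 6378176$)
$\left(v + I\right) + 27480 = \left(7377 + 6378176\right) + 27480 = 6385553 + 27480 = 6413033$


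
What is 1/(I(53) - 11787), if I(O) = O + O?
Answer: -1/11681 ≈ -8.5609e-5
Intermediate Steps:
I(O) = 2*O
1/(I(53) - 11787) = 1/(2*53 - 11787) = 1/(106 - 11787) = 1/(-11681) = -1/11681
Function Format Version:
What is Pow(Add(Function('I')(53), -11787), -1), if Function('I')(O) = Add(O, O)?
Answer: Rational(-1, 11681) ≈ -8.5609e-5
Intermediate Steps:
Function('I')(O) = Mul(2, O)
Pow(Add(Function('I')(53), -11787), -1) = Pow(Add(Mul(2, 53), -11787), -1) = Pow(Add(106, -11787), -1) = Pow(-11681, -1) = Rational(-1, 11681)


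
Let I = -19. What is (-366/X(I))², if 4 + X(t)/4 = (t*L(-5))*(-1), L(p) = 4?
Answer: 3721/2304 ≈ 1.6150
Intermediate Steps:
X(t) = -16 - 16*t (X(t) = -16 + 4*((t*4)*(-1)) = -16 + 4*((4*t)*(-1)) = -16 + 4*(-4*t) = -16 - 16*t)
(-366/X(I))² = (-366/(-16 - 16*(-19)))² = (-366/(-16 + 304))² = (-366/288)² = (-366*1/288)² = (-61/48)² = 3721/2304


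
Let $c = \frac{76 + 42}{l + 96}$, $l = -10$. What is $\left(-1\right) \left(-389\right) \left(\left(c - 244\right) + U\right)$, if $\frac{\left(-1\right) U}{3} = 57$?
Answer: $- \frac{6918754}{43} \approx -1.609 \cdot 10^{5}$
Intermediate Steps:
$c = \frac{59}{43}$ ($c = \frac{76 + 42}{-10 + 96} = \frac{118}{86} = 118 \cdot \frac{1}{86} = \frac{59}{43} \approx 1.3721$)
$U = -171$ ($U = \left(-3\right) 57 = -171$)
$\left(-1\right) \left(-389\right) \left(\left(c - 244\right) + U\right) = \left(-1\right) \left(-389\right) \left(\left(\frac{59}{43} - 244\right) - 171\right) = 389 \left(\left(\frac{59}{43} - 244\right) - 171\right) = 389 \left(- \frac{10433}{43} - 171\right) = 389 \left(- \frac{17786}{43}\right) = - \frac{6918754}{43}$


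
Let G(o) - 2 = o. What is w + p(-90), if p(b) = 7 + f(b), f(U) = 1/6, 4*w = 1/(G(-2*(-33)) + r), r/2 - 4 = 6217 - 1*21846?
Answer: 297961/41576 ≈ 7.1667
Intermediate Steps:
G(o) = 2 + o
r = -31250 (r = 8 + 2*(6217 - 1*21846) = 8 + 2*(6217 - 21846) = 8 + 2*(-15629) = 8 - 31258 = -31250)
w = -1/124728 (w = 1/(4*((2 - 2*(-33)) - 31250)) = 1/(4*((2 + 66) - 31250)) = 1/(4*(68 - 31250)) = (¼)/(-31182) = (¼)*(-1/31182) = -1/124728 ≈ -8.0175e-6)
f(U) = ⅙
p(b) = 43/6 (p(b) = 7 + ⅙ = 43/6)
w + p(-90) = -1/124728 + 43/6 = 297961/41576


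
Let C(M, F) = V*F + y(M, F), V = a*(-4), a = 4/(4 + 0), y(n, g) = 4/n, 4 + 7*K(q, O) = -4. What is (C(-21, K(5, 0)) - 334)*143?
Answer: -989846/21 ≈ -47136.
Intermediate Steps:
K(q, O) = -8/7 (K(q, O) = -4/7 + (⅐)*(-4) = -4/7 - 4/7 = -8/7)
a = 1 (a = 4/4 = (¼)*4 = 1)
V = -4 (V = 1*(-4) = -4)
C(M, F) = -4*F + 4/M
(C(-21, K(5, 0)) - 334)*143 = ((-4*(-8/7) + 4/(-21)) - 334)*143 = ((32/7 + 4*(-1/21)) - 334)*143 = ((32/7 - 4/21) - 334)*143 = (92/21 - 334)*143 = -6922/21*143 = -989846/21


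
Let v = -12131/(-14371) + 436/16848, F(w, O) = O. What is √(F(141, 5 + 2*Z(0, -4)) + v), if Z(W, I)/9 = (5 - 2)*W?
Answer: √1354716372217/480402 ≈ 2.4228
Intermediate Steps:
Z(W, I) = 27*W (Z(W, I) = 9*((5 - 2)*W) = 9*(3*W) = 27*W)
v = 7523173/8647236 (v = -12131*(-1/14371) + 436*(1/16848) = 1733/2053 + 109/4212 = 7523173/8647236 ≈ 0.87001)
√(F(141, 5 + 2*Z(0, -4)) + v) = √((5 + 2*(27*0)) + 7523173/8647236) = √((5 + 2*0) + 7523173/8647236) = √((5 + 0) + 7523173/8647236) = √(5 + 7523173/8647236) = √(50759353/8647236) = √1354716372217/480402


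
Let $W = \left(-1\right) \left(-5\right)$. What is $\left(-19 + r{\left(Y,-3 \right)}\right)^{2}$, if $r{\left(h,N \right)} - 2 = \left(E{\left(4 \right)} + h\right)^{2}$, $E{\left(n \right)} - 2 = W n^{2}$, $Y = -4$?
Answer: $36808489$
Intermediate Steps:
$W = 5$
$E{\left(n \right)} = 2 + 5 n^{2}$
$r{\left(h,N \right)} = 2 + \left(82 + h\right)^{2}$ ($r{\left(h,N \right)} = 2 + \left(\left(2 + 5 \cdot 4^{2}\right) + h\right)^{2} = 2 + \left(\left(2 + 5 \cdot 16\right) + h\right)^{2} = 2 + \left(\left(2 + 80\right) + h\right)^{2} = 2 + \left(82 + h\right)^{2}$)
$\left(-19 + r{\left(Y,-3 \right)}\right)^{2} = \left(-19 + \left(2 + \left(82 - 4\right)^{2}\right)\right)^{2} = \left(-19 + \left(2 + 78^{2}\right)\right)^{2} = \left(-19 + \left(2 + 6084\right)\right)^{2} = \left(-19 + 6086\right)^{2} = 6067^{2} = 36808489$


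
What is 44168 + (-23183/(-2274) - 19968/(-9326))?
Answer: 468473349161/10603662 ≈ 44180.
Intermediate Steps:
44168 + (-23183/(-2274) - 19968/(-9326)) = 44168 + (-23183*(-1/2274) - 19968*(-1/9326)) = 44168 + (23183/2274 + 9984/4663) = 44168 + 130805945/10603662 = 468473349161/10603662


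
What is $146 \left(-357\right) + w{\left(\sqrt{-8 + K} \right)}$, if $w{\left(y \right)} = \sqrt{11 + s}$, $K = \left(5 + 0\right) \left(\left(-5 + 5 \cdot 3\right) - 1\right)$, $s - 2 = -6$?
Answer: $-52122 + \sqrt{7} \approx -52119.0$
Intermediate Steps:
$s = -4$ ($s = 2 - 6 = -4$)
$K = 45$ ($K = 5 \left(\left(-5 + 15\right) - 1\right) = 5 \left(10 - 1\right) = 5 \cdot 9 = 45$)
$w{\left(y \right)} = \sqrt{7}$ ($w{\left(y \right)} = \sqrt{11 - 4} = \sqrt{7}$)
$146 \left(-357\right) + w{\left(\sqrt{-8 + K} \right)} = 146 \left(-357\right) + \sqrt{7} = -52122 + \sqrt{7}$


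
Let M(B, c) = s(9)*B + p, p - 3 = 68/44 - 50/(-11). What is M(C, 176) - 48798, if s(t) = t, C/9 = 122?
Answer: -427976/11 ≈ -38907.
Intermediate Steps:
C = 1098 (C = 9*122 = 1098)
p = 100/11 (p = 3 + (68/44 - 50/(-11)) = 3 + (68*(1/44) - 50*(-1/11)) = 3 + (17/11 + 50/11) = 3 + 67/11 = 100/11 ≈ 9.0909)
M(B, c) = 100/11 + 9*B (M(B, c) = 9*B + 100/11 = 100/11 + 9*B)
M(C, 176) - 48798 = (100/11 + 9*1098) - 48798 = (100/11 + 9882) - 48798 = 108802/11 - 48798 = -427976/11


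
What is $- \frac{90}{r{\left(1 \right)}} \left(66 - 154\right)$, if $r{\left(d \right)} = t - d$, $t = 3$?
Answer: $3960$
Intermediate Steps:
$r{\left(d \right)} = 3 - d$
$- \frac{90}{r{\left(1 \right)}} \left(66 - 154\right) = - \frac{90}{3 - 1} \left(66 - 154\right) = - \frac{90}{3 - 1} \left(-88\right) = - \frac{90}{2} \left(-88\right) = \left(-90\right) \frac{1}{2} \left(-88\right) = \left(-45\right) \left(-88\right) = 3960$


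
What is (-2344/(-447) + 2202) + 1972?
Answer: 1868122/447 ≈ 4179.2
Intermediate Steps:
(-2344/(-447) + 2202) + 1972 = (-2344*(-1/447) + 2202) + 1972 = (2344/447 + 2202) + 1972 = 986638/447 + 1972 = 1868122/447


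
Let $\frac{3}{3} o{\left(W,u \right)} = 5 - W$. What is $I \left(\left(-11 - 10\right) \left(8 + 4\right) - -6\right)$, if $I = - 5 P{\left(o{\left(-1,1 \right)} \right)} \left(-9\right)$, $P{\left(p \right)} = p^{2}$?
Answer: $-398520$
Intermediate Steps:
$o{\left(W,u \right)} = 5 - W$
$I = 1620$ ($I = - 5 \left(5 - -1\right)^{2} \left(-9\right) = - 5 \left(5 + 1\right)^{2} \left(-9\right) = - 5 \cdot 6^{2} \left(-9\right) = \left(-5\right) 36 \left(-9\right) = \left(-180\right) \left(-9\right) = 1620$)
$I \left(\left(-11 - 10\right) \left(8 + 4\right) - -6\right) = 1620 \left(\left(-11 - 10\right) \left(8 + 4\right) - -6\right) = 1620 \left(\left(-21\right) 12 + 6\right) = 1620 \left(-252 + 6\right) = 1620 \left(-246\right) = -398520$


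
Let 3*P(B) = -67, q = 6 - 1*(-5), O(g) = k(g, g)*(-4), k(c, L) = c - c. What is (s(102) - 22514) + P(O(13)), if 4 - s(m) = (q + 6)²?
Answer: -68464/3 ≈ -22821.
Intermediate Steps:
k(c, L) = 0
O(g) = 0 (O(g) = 0*(-4) = 0)
q = 11 (q = 6 + 5 = 11)
s(m) = -285 (s(m) = 4 - (11 + 6)² = 4 - 1*17² = 4 - 1*289 = 4 - 289 = -285)
P(B) = -67/3 (P(B) = (⅓)*(-67) = -67/3)
(s(102) - 22514) + P(O(13)) = (-285 - 22514) - 67/3 = -22799 - 67/3 = -68464/3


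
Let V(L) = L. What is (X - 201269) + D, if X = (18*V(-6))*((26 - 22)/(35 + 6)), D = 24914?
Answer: -7230987/41 ≈ -1.7637e+5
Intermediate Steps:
X = -432/41 (X = (18*(-6))*((26 - 22)/(35 + 6)) = -432/41 ≈ -10.537)
(X - 201269) + D = (-432/41 - 201269) + 24914 = -8252461/41 + 24914 = -7230987/41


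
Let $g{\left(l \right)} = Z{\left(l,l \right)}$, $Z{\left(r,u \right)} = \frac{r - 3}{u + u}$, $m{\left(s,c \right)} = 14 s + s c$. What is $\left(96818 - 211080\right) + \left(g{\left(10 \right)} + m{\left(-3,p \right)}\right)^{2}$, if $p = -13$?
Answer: $- \frac{45701991}{400} \approx -1.1426 \cdot 10^{5}$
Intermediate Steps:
$m{\left(s,c \right)} = 14 s + c s$
$Z{\left(r,u \right)} = \frac{-3 + r}{2 u}$
$g{\left(l \right)} = \frac{-3 + l}{2 l}$
$\left(96818 - 211080\right) + \left(g{\left(10 \right)} + m{\left(-3,p \right)}\right)^{2} = \left(96818 - 211080\right) + \left(\frac{-3 + 10}{2 \cdot 10} - 3 \left(14 - 13\right)\right)^{2} = -114262 + \left(\frac{1}{2} \cdot \frac{1}{10} \cdot 7 - 3\right)^{2} = -114262 + \left(\frac{7}{20} - 3\right)^{2} = -114262 + \left(- \frac{53}{20}\right)^{2} = -114262 + \frac{2809}{400} = - \frac{45701991}{400}$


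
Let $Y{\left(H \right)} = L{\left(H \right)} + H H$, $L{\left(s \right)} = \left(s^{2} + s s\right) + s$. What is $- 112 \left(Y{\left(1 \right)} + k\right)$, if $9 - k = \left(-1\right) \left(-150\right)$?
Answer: $15344$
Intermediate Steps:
$k = -141$ ($k = 9 - \left(-1\right) \left(-150\right) = 9 - 150 = -141$)
$L{\left(s \right)} = s + 2 s^{2}$ ($L{\left(s \right)} = \left(s^{2} + s^{2}\right) + s = 2 s^{2} + s = s + 2 s^{2}$)
$Y{\left(H \right)} = H^{2} + H \left(1 + 2 H\right)$ ($Y{\left(H \right)} = H \left(1 + 2 H\right) + H H = H \left(1 + 2 H\right) + H^{2} = H^{2} + H \left(1 + 2 H\right)$)
$- 112 \left(Y{\left(1 \right)} + k\right) = - 112 \left(1 \left(1 + 3 \cdot 1\right) - 141\right) = - 112 \left(1 \left(1 + 3\right) - 141\right) = - 112 \left(1 \cdot 4 - 141\right) = - 112 \left(4 - 141\right) = \left(-112\right) \left(-137\right) = 15344$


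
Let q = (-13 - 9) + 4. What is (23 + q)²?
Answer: 25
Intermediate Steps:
q = -18 (q = -22 + 4 = -18)
(23 + q)² = (23 - 18)² = 5² = 25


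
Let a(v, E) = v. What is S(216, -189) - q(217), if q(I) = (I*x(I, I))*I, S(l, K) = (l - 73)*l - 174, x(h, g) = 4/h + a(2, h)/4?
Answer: 12603/2 ≈ 6301.5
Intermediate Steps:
x(h, g) = 1/2 + 4/h (x(h, g) = 4/h + 2/4 = 4/h + 2*(1/4) = 4/h + 1/2 = 1/2 + 4/h)
S(l, K) = -174 + l*(-73 + l) (S(l, K) = (-73 + l)*l - 174 = l*(-73 + l) - 174 = -174 + l*(-73 + l))
q(I) = I*(4 + I/2) (q(I) = (I*((8 + I)/(2*I)))*I = (4 + I/2)*I = I*(4 + I/2))
S(216, -189) - q(217) = (-174 + 216**2 - 73*216) - 217*(8 + 217)/2 = (-174 + 46656 - 15768) - 217*225/2 = 30714 - 1*48825/2 = 30714 - 48825/2 = 12603/2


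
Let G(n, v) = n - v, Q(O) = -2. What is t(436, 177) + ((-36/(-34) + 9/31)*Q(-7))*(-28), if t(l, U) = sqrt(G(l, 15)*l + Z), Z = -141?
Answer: 39816/527 + sqrt(183415) ≈ 503.82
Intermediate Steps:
t(l, U) = sqrt(-141 + l*(-15 + l)) (t(l, U) = sqrt((l - 1*15)*l - 141) = sqrt((l - 15)*l - 141) = sqrt((-15 + l)*l - 141) = sqrt(l*(-15 + l) - 141) = sqrt(-141 + l*(-15 + l)))
t(436, 177) + ((-36/(-34) + 9/31)*Q(-7))*(-28) = sqrt(-141 + 436*(-15 + 436)) + ((-36/(-34) + 9/31)*(-2))*(-28) = sqrt(-141 + 436*421) + ((-36*(-1/34) + 9*(1/31))*(-2))*(-28) = sqrt(-141 + 183556) + ((18/17 + 9/31)*(-2))*(-28) = sqrt(183415) + ((711/527)*(-2))*(-28) = sqrt(183415) - 1422/527*(-28) = sqrt(183415) + 39816/527 = 39816/527 + sqrt(183415)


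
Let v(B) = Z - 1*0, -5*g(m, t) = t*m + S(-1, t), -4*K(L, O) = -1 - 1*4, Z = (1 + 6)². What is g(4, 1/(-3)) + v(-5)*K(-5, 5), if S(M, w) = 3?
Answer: 731/12 ≈ 60.917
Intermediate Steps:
Z = 49 (Z = 7² = 49)
K(L, O) = 5/4 (K(L, O) = -(-1 - 1*4)/4 = -(-1 - 4)/4 = -¼*(-5) = 5/4)
g(m, t) = -⅗ - m*t/5 (g(m, t) = -(t*m + 3)/5 = -(m*t + 3)/5 = -(3 + m*t)/5 = -⅗ - m*t/5)
v(B) = 49 (v(B) = 49 - 1*0 = 49 + 0 = 49)
g(4, 1/(-3)) + v(-5)*K(-5, 5) = (-⅗ - ⅕*4/(-3)) + 49*(5/4) = (-⅗ - ⅕*4*(-⅓)) + 245/4 = (-⅗ + 4/15) + 245/4 = -⅓ + 245/4 = 731/12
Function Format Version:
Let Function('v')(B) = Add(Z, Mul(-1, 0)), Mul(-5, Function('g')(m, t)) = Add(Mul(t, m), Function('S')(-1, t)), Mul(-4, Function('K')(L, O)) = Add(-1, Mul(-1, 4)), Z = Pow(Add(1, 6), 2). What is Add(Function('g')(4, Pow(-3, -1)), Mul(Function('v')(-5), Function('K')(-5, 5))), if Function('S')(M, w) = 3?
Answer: Rational(731, 12) ≈ 60.917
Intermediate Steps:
Z = 49 (Z = Pow(7, 2) = 49)
Function('K')(L, O) = Rational(5, 4) (Function('K')(L, O) = Mul(Rational(-1, 4), Add(-1, Mul(-1, 4))) = Mul(Rational(-1, 4), Add(-1, -4)) = Mul(Rational(-1, 4), -5) = Rational(5, 4))
Function('g')(m, t) = Add(Rational(-3, 5), Mul(Rational(-1, 5), m, t)) (Function('g')(m, t) = Mul(Rational(-1, 5), Add(Mul(t, m), 3)) = Mul(Rational(-1, 5), Add(Mul(m, t), 3)) = Mul(Rational(-1, 5), Add(3, Mul(m, t))) = Add(Rational(-3, 5), Mul(Rational(-1, 5), m, t)))
Function('v')(B) = 49 (Function('v')(B) = Add(49, Mul(-1, 0)) = Add(49, 0) = 49)
Add(Function('g')(4, Pow(-3, -1)), Mul(Function('v')(-5), Function('K')(-5, 5))) = Add(Add(Rational(-3, 5), Mul(Rational(-1, 5), 4, Pow(-3, -1))), Mul(49, Rational(5, 4))) = Add(Add(Rational(-3, 5), Mul(Rational(-1, 5), 4, Rational(-1, 3))), Rational(245, 4)) = Add(Add(Rational(-3, 5), Rational(4, 15)), Rational(245, 4)) = Add(Rational(-1, 3), Rational(245, 4)) = Rational(731, 12)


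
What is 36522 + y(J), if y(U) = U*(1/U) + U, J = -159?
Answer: 36364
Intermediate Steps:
y(U) = 1 + U (y(U) = U/U + U = 1 + U)
36522 + y(J) = 36522 + (1 - 159) = 36522 - 158 = 36364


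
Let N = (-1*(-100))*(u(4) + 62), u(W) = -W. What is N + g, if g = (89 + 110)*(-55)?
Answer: -5145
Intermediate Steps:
g = -10945 (g = 199*(-55) = -10945)
N = 5800 (N = (-1*(-100))*(-1*4 + 62) = 100*(-4 + 62) = 100*58 = 5800)
N + g = 5800 - 10945 = -5145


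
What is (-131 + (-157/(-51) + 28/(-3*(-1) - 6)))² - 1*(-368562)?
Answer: 1007629762/2601 ≈ 3.8740e+5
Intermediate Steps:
(-131 + (-157/(-51) + 28/(-3*(-1) - 6)))² - 1*(-368562) = (-131 + (-157*(-1/51) + 28/(3 - 6)))² + 368562 = (-131 + (157/51 + 28/(-3)))² + 368562 = (-131 + (157/51 + 28*(-⅓)))² + 368562 = (-131 + (157/51 - 28/3))² + 368562 = (-131 - 319/51)² + 368562 = (-7000/51)² + 368562 = 49000000/2601 + 368562 = 1007629762/2601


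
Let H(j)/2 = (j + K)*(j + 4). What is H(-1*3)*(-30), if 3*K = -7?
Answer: 320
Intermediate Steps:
K = -7/3 (K = (1/3)*(-7) = -7/3 ≈ -2.3333)
H(j) = 2*(4 + j)*(-7/3 + j) (H(j) = 2*((j - 7/3)*(j + 4)) = 2*((-7/3 + j)*(4 + j)) = 2*((4 + j)*(-7/3 + j)) = 2*(4 + j)*(-7/3 + j))
H(-1*3)*(-30) = (-56/3 + 2*(-1*3)**2 + 10*(-1*3)/3)*(-30) = (-56/3 + 2*(-3)**2 + (10/3)*(-3))*(-30) = (-56/3 + 2*9 - 10)*(-30) = (-56/3 + 18 - 10)*(-30) = -32/3*(-30) = 320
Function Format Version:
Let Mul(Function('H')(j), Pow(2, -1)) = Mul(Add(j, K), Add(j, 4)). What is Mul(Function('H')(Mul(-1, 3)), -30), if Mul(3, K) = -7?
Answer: 320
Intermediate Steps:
K = Rational(-7, 3) (K = Mul(Rational(1, 3), -7) = Rational(-7, 3) ≈ -2.3333)
Function('H')(j) = Mul(2, Add(4, j), Add(Rational(-7, 3), j)) (Function('H')(j) = Mul(2, Mul(Add(j, Rational(-7, 3)), Add(j, 4))) = Mul(2, Mul(Add(Rational(-7, 3), j), Add(4, j))) = Mul(2, Mul(Add(4, j), Add(Rational(-7, 3), j))) = Mul(2, Add(4, j), Add(Rational(-7, 3), j)))
Mul(Function('H')(Mul(-1, 3)), -30) = Mul(Add(Rational(-56, 3), Mul(2, Pow(Mul(-1, 3), 2)), Mul(Rational(10, 3), Mul(-1, 3))), -30) = Mul(Add(Rational(-56, 3), Mul(2, Pow(-3, 2)), Mul(Rational(10, 3), -3)), -30) = Mul(Add(Rational(-56, 3), Mul(2, 9), -10), -30) = Mul(Add(Rational(-56, 3), 18, -10), -30) = Mul(Rational(-32, 3), -30) = 320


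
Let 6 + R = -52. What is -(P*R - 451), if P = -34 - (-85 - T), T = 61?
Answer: 6947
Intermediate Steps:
R = -58 (R = -6 - 52 = -58)
P = 112 (P = -34 - (-85 - 1*61) = -34 - (-85 - 61) = -34 - 1*(-146) = -34 + 146 = 112)
-(P*R - 451) = -(112*(-58) - 451) = -(-6496 - 451) = -1*(-6947) = 6947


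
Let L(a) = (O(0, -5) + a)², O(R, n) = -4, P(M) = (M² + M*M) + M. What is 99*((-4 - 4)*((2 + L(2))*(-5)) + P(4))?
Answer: 27324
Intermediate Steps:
P(M) = M + 2*M² (P(M) = (M² + M²) + M = 2*M² + M = M + 2*M²)
L(a) = (-4 + a)²
99*((-4 - 4)*((2 + L(2))*(-5)) + P(4)) = 99*((-4 - 4)*((2 + (-4 + 2)²)*(-5)) + 4*(1 + 2*4)) = 99*(-8*(2 + (-2)²)*(-5) + 4*(1 + 8)) = 99*(-8*(2 + 4)*(-5) + 4*9) = 99*(-48*(-5) + 36) = 99*(-8*(-30) + 36) = 99*(240 + 36) = 99*276 = 27324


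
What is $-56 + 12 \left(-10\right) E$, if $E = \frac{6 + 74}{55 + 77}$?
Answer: $- \frac{1416}{11} \approx -128.73$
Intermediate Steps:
$E = \frac{20}{33}$ ($E = \frac{80}{132} = 80 \cdot \frac{1}{132} = \frac{20}{33} \approx 0.60606$)
$-56 + 12 \left(-10\right) E = -56 + 12 \left(-10\right) \frac{20}{33} = -56 - \frac{800}{11} = - \frac{1416}{11}$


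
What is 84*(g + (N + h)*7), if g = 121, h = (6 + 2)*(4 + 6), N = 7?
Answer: 61320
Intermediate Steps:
h = 80 (h = 8*10 = 80)
84*(g + (N + h)*7) = 84*(121 + (7 + 80)*7) = 84*(121 + 87*7) = 84*(121 + 609) = 84*730 = 61320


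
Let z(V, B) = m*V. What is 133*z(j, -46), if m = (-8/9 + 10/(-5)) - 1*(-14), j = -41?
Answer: -545300/9 ≈ -60589.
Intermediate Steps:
m = 100/9 (m = (-8*⅑ + 10*(-⅕)) + 14 = (-8/9 - 2) + 14 = -26/9 + 14 = 100/9 ≈ 11.111)
z(V, B) = 100*V/9
133*z(j, -46) = 133*((100/9)*(-41)) = 133*(-4100/9) = -545300/9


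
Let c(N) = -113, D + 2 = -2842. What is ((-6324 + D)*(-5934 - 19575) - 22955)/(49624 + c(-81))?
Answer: 233843557/49511 ≈ 4723.1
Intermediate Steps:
D = -2844 (D = -2 - 2842 = -2844)
((-6324 + D)*(-5934 - 19575) - 22955)/(49624 + c(-81)) = ((-6324 - 2844)*(-5934 - 19575) - 22955)/(49624 - 113) = (-9168*(-25509) - 22955)/49511 = (233866512 - 22955)*(1/49511) = 233843557*(1/49511) = 233843557/49511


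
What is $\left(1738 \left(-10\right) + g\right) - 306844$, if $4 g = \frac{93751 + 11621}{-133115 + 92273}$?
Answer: $- \frac{1471331439}{4538} \approx -3.2422 \cdot 10^{5}$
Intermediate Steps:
$g = - \frac{2927}{4538}$ ($g = \frac{\left(93751 + 11621\right) \frac{1}{-133115 + 92273}}{4} = \frac{105372 \frac{1}{-40842}}{4} = \frac{105372 \left(- \frac{1}{40842}\right)}{4} = \frac{1}{4} \left(- \frac{5854}{2269}\right) = - \frac{2927}{4538} \approx -0.645$)
$\left(1738 \left(-10\right) + g\right) - 306844 = \left(1738 \left(-10\right) - \frac{2927}{4538}\right) - 306844 = \left(-17380 - \frac{2927}{4538}\right) - 306844 = - \frac{78873367}{4538} - 306844 = - \frac{1471331439}{4538}$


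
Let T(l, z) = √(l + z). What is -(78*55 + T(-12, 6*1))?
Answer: -4290 - I*√6 ≈ -4290.0 - 2.4495*I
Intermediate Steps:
-(78*55 + T(-12, 6*1)) = -(78*55 + √(-12 + 6*1)) = -(4290 + √(-12 + 6)) = -(4290 + √(-6)) = -(4290 + I*√6) = -4290 - I*√6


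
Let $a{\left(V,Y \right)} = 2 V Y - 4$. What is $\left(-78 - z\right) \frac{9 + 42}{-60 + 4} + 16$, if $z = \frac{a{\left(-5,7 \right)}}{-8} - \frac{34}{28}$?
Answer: $\frac{147947}{1568} \approx 94.354$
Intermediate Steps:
$a{\left(V,Y \right)} = -4 + 2 V Y$ ($a{\left(V,Y \right)} = 2 V Y - 4 = -4 + 2 V Y$)
$z = \frac{225}{28}$ ($z = \frac{-4 + 2 \left(-5\right) 7}{-8} - \frac{34}{28} = \left(-4 - 70\right) \left(- \frac{1}{8}\right) - \frac{17}{14} = \left(-74\right) \left(- \frac{1}{8}\right) - \frac{17}{14} = \frac{37}{4} - \frac{17}{14} = \frac{225}{28} \approx 8.0357$)
$\left(-78 - z\right) \frac{9 + 42}{-60 + 4} + 16 = \left(-78 - \frac{225}{28}\right) \frac{9 + 42}{-60 + 4} + 16 = \left(-78 - \frac{225}{28}\right) \frac{51}{-56} + 16 = - \frac{2409 \cdot 51 \left(- \frac{1}{56}\right)}{28} + 16 = \left(- \frac{2409}{28}\right) \left(- \frac{51}{56}\right) + 16 = \frac{122859}{1568} + 16 = \frac{147947}{1568}$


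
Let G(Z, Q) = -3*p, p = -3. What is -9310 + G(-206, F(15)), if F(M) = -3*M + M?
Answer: -9301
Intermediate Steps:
F(M) = -2*M
G(Z, Q) = 9 (G(Z, Q) = -3*(-3) = 9)
-9310 + G(-206, F(15)) = -9310 + 9 = -9301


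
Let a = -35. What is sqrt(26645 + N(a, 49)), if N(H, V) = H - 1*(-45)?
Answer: sqrt(26655) ≈ 163.26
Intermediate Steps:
N(H, V) = 45 + H (N(H, V) = H + 45 = 45 + H)
sqrt(26645 + N(a, 49)) = sqrt(26645 + (45 - 35)) = sqrt(26645 + 10) = sqrt(26655)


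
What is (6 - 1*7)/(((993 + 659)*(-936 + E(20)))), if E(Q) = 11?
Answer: 1/1528100 ≈ 6.5441e-7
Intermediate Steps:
(6 - 1*7)/(((993 + 659)*(-936 + E(20)))) = (6 - 1*7)/(((993 + 659)*(-936 + 11))) = (6 - 7)/((1652*(-925))) = -1/(-1528100) = -1*(-1/1528100) = 1/1528100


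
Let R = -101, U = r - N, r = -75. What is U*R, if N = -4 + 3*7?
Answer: 9292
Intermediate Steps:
N = 17 (N = -4 + 21 = 17)
U = -92 (U = -75 - 1*17 = -75 - 17 = -92)
U*R = -92*(-101) = 9292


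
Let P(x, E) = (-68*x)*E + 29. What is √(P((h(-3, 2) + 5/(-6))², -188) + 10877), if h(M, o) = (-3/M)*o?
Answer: √254758/3 ≈ 168.25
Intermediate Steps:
h(M, o) = -3*o/M
P(x, E) = 29 - 68*E*x (P(x, E) = -68*E*x + 29 = 29 - 68*E*x)
√(P((h(-3, 2) + 5/(-6))², -188) + 10877) = √((29 - 68*(-188)*(-3*2/(-3) + 5/(-6))²) + 10877) = √((29 - 68*(-188)*(-3*2*(-⅓) + 5*(-⅙))²) + 10877) = √((29 - 68*(-188)*(2 - ⅚)²) + 10877) = √((29 - 68*(-188)*(7/6)²) + 10877) = √((29 - 68*(-188)*49/36) + 10877) = √((29 + 156604/9) + 10877) = √(156865/9 + 10877) = √(254758/9) = √254758/3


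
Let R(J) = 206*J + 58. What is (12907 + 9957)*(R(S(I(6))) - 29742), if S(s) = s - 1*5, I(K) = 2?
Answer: -692824928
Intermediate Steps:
S(s) = -5 + s (S(s) = s - 5 = -5 + s)
R(J) = 58 + 206*J
(12907 + 9957)*(R(S(I(6))) - 29742) = (12907 + 9957)*((58 + 206*(-5 + 2)) - 29742) = 22864*((58 + 206*(-3)) - 29742) = 22864*((58 - 618) - 29742) = 22864*(-560 - 29742) = 22864*(-30302) = -692824928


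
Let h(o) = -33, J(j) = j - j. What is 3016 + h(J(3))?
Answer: 2983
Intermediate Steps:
J(j) = 0
3016 + h(J(3)) = 3016 - 33 = 2983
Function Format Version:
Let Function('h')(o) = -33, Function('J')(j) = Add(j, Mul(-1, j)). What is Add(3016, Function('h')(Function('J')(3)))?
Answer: 2983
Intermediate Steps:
Function('J')(j) = 0
Add(3016, Function('h')(Function('J')(3))) = Add(3016, -33) = 2983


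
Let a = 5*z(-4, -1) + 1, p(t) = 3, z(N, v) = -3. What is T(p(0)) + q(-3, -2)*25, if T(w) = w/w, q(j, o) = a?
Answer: -349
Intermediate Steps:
a = -14 (a = 5*(-3) + 1 = -15 + 1 = -14)
q(j, o) = -14
T(w) = 1
T(p(0)) + q(-3, -2)*25 = 1 - 14*25 = 1 - 350 = -349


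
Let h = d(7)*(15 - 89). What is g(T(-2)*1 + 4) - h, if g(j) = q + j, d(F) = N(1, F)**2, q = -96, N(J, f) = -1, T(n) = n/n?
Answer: -17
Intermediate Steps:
T(n) = 1
d(F) = 1 (d(F) = (-1)**2 = 1)
g(j) = -96 + j
h = -74 (h = 1*(15 - 89) = 1*(-74) = -74)
g(T(-2)*1 + 4) - h = (-96 + (1*1 + 4)) - 1*(-74) = (-96 + (1 + 4)) + 74 = (-96 + 5) + 74 = -91 + 74 = -17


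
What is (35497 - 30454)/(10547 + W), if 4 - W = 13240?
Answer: -5043/2689 ≈ -1.8754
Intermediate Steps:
W = -13236 (W = 4 - 1*13240 = 4 - 13240 = -13236)
(35497 - 30454)/(10547 + W) = (35497 - 30454)/(10547 - 13236) = 5043/(-2689) = 5043*(-1/2689) = -5043/2689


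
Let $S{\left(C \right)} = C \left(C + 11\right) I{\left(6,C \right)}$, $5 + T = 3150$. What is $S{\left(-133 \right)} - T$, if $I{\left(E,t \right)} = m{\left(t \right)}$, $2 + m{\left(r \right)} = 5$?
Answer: $45533$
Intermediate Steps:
$m{\left(r \right)} = 3$ ($m{\left(r \right)} = -2 + 5 = 3$)
$I{\left(E,t \right)} = 3$
$T = 3145$ ($T = -5 + 3150 = 3145$)
$S{\left(C \right)} = 3 C \left(11 + C\right)$ ($S{\left(C \right)} = C \left(C + 11\right) 3 = C \left(11 + C\right) 3 = 3 C \left(11 + C\right)$)
$S{\left(-133 \right)} - T = 3 \left(-133\right) \left(11 - 133\right) - 3145 = 3 \left(-133\right) \left(-122\right) - 3145 = 48678 - 3145 = 45533$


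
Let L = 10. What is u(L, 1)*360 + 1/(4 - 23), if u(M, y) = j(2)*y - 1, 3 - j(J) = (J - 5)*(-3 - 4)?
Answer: -129961/19 ≈ -6840.1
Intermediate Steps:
j(J) = -32 + 7*J (j(J) = 3 - (J - 5)*(-3 - 4) = 3 - (-5 + J)*(-7) = 3 - (35 - 7*J) = 3 + (-35 + 7*J) = -32 + 7*J)
u(M, y) = -1 - 18*y (u(M, y) = (-32 + 7*2)*y - 1 = (-32 + 14)*y - 1 = -18*y - 1 = -1 - 18*y)
u(L, 1)*360 + 1/(4 - 23) = (-1 - 18*1)*360 + 1/(4 - 23) = (-1 - 18)*360 + 1/(-19) = -19*360 - 1/19 = -6840 - 1/19 = -129961/19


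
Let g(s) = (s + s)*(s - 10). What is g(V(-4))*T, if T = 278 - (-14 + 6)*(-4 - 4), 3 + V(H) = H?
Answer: 50932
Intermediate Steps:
V(H) = -3 + H
g(s) = 2*s*(-10 + s) (g(s) = (2*s)*(-10 + s) = 2*s*(-10 + s))
T = 214 (T = 278 - (-8)*(-8) = 278 - 1*64 = 278 - 64 = 214)
g(V(-4))*T = (2*(-3 - 4)*(-10 + (-3 - 4)))*214 = (2*(-7)*(-10 - 7))*214 = (2*(-7)*(-17))*214 = 238*214 = 50932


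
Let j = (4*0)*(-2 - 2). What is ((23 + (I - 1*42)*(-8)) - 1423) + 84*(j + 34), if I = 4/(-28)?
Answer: 12552/7 ≈ 1793.1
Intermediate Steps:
I = -1/7 (I = 4*(-1/28) = -1/7 ≈ -0.14286)
j = 0 (j = 0*(-4) = 0)
((23 + (I - 1*42)*(-8)) - 1423) + 84*(j + 34) = ((23 + (-1/7 - 1*42)*(-8)) - 1423) + 84*(0 + 34) = ((23 + (-1/7 - 42)*(-8)) - 1423) + 84*34 = ((23 - 295/7*(-8)) - 1423) + 2856 = ((23 + 2360/7) - 1423) + 2856 = (2521/7 - 1423) + 2856 = -7440/7 + 2856 = 12552/7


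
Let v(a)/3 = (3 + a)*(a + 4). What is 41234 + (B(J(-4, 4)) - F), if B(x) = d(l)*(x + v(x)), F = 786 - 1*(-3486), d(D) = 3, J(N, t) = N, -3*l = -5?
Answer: 36950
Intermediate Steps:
l = 5/3 (l = -1/3*(-5) = 5/3 ≈ 1.6667)
v(a) = 3*(3 + a)*(4 + a) (v(a) = 3*((3 + a)*(a + 4)) = 3*((3 + a)*(4 + a)) = 3*(3 + a)*(4 + a))
F = 4272 (F = 786 + 3486 = 4272)
B(x) = 108 + 9*x**2 + 66*x (B(x) = 3*(x + (36 + 3*x**2 + 21*x)) = 3*(36 + 3*x**2 + 22*x) = 108 + 9*x**2 + 66*x)
41234 + (B(J(-4, 4)) - F) = 41234 + ((108 + 9*(-4)**2 + 66*(-4)) - 1*4272) = 41234 + ((108 + 9*16 - 264) - 4272) = 41234 + ((108 + 144 - 264) - 4272) = 41234 + (-12 - 4272) = 41234 - 4284 = 36950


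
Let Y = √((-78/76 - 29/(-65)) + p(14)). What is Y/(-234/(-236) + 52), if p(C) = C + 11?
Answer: 59*√148982990/7722455 ≈ 0.093253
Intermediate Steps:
p(C) = 11 + C
Y = √148982990/2470 (Y = √((-78/76 - 29/(-65)) + (11 + 14)) = √((-78*1/76 - 29*(-1/65)) + 25) = √((-39/38 + 29/65) + 25) = √(-1433/2470 + 25) = √(60317/2470) = √148982990/2470 ≈ 4.9416)
Y/(-234/(-236) + 52) = (√148982990/2470)/(-234/(-236) + 52) = (√148982990/2470)/(-234*(-1/236) + 52) = (√148982990/2470)/(117/118 + 52) = (√148982990/2470)/(6253/118) = 118*(√148982990/2470)/6253 = 59*√148982990/7722455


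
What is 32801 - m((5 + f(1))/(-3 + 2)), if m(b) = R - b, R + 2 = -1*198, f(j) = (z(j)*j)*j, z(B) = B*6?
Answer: 32990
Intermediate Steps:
z(B) = 6*B
f(j) = 6*j³ (f(j) = ((6*j)*j)*j = (6*j²)*j = 6*j³)
R = -200 (R = -2 - 1*198 = -2 - 198 = -200)
m(b) = -200 - b
32801 - m((5 + f(1))/(-3 + 2)) = 32801 - (-200 - (5 + 6*1³)/(-3 + 2)) = 32801 - (-200 - (5 + 6*1)/(-1)) = 32801 - (-200 - (-1)*(5 + 6)) = 32801 - (-200 - (-1)*11) = 32801 - (-200 - 1*(-11)) = 32801 - (-200 + 11) = 32801 - 1*(-189) = 32801 + 189 = 32990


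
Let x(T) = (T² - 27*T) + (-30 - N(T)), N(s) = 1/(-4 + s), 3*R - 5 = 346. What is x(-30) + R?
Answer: 61099/34 ≈ 1797.0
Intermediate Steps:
R = 117 (R = 5/3 + (⅓)*346 = 5/3 + 346/3 = 117)
x(T) = -30 + T² - 1/(-4 + T) - 27*T (x(T) = (T² - 27*T) + (-30 - 1/(-4 + T)) = -30 + T² - 1/(-4 + T) - 27*T)
x(-30) + R = (-1 + (-4 - 30)*(-30 + (-30)² - 27*(-30)))/(-4 - 30) + 117 = (-1 - 34*(-30 + 900 + 810))/(-34) + 117 = -(-1 - 34*1680)/34 + 117 = -(-1 - 57120)/34 + 117 = -1/34*(-57121) + 117 = 57121/34 + 117 = 61099/34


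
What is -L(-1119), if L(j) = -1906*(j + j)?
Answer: -4265628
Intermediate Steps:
L(j) = -3812*j
-L(-1119) = -(-3812)*(-1119) = -1*4265628 = -4265628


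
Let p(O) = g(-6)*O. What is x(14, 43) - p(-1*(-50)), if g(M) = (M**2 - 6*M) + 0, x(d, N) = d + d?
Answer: -3572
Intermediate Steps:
x(d, N) = 2*d
g(M) = M**2 - 6*M
p(O) = 72*O (p(O) = (-6*(-6 - 6))*O = (-6*(-12))*O = 72*O)
x(14, 43) - p(-1*(-50)) = 2*14 - 72*(-1*(-50)) = 28 - 72*50 = 28 - 1*3600 = 28 - 3600 = -3572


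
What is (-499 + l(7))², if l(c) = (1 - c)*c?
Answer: 292681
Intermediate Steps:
l(c) = c*(1 - c)
(-499 + l(7))² = (-499 + 7*(1 - 1*7))² = (-499 + 7*(1 - 7))² = (-499 + 7*(-6))² = (-499 - 42)² = (-541)² = 292681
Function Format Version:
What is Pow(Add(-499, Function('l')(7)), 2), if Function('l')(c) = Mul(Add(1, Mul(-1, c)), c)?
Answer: 292681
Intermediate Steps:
Function('l')(c) = Mul(c, Add(1, Mul(-1, c)))
Pow(Add(-499, Function('l')(7)), 2) = Pow(Add(-499, Mul(7, Add(1, Mul(-1, 7)))), 2) = Pow(Add(-499, Mul(7, Add(1, -7))), 2) = Pow(Add(-499, Mul(7, -6)), 2) = Pow(Add(-499, -42), 2) = Pow(-541, 2) = 292681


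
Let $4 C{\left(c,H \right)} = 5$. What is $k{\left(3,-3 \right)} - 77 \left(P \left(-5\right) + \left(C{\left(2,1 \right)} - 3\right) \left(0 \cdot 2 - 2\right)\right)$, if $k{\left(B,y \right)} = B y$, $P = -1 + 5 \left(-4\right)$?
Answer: $- \frac{16727}{2} \approx -8363.5$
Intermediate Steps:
$C{\left(c,H \right)} = \frac{5}{4}$ ($C{\left(c,H \right)} = \frac{1}{4} \cdot 5 = \frac{5}{4}$)
$P = -21$ ($P = -1 - 20 = -21$)
$k{\left(3,-3 \right)} - 77 \left(P \left(-5\right) + \left(C{\left(2,1 \right)} - 3\right) \left(0 \cdot 2 - 2\right)\right) = 3 \left(-3\right) - 77 \left(\left(-21\right) \left(-5\right) + \left(\frac{5}{4} - 3\right) \left(0 \cdot 2 - 2\right)\right) = -9 - 77 \left(105 - \frac{7 \left(0 - 2\right)}{4}\right) = -9 - 77 \left(105 - - \frac{7}{2}\right) = -9 - 77 \left(105 + \frac{7}{2}\right) = -9 - \frac{16709}{2} = - \frac{16727}{2}$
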